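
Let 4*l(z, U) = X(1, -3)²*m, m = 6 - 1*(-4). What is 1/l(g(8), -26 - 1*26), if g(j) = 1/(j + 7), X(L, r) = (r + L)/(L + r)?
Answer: ⅖ ≈ 0.40000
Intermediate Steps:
X(L, r) = 1 (X(L, r) = (L + r)/(L + r) = 1)
m = 10 (m = 6 + 4 = 10)
g(j) = 1/(7 + j)
l(z, U) = 5/2 (l(z, U) = (1²*10)/4 = (1*10)/4 = (¼)*10 = 5/2)
1/l(g(8), -26 - 1*26) = 1/(5/2) = ⅖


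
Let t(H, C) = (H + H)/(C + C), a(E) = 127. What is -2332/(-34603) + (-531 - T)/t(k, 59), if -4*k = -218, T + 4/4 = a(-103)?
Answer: -2682377990/3771727 ≈ -711.18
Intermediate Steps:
T = 126 (T = -1 + 127 = 126)
k = 109/2 (k = -¼*(-218) = 109/2 ≈ 54.500)
t(H, C) = H/C (t(H, C) = (2*H)/((2*C)) = (2*H)*(1/(2*C)) = H/C)
-2332/(-34603) + (-531 - T)/t(k, 59) = -2332/(-34603) + (-531 - 1*126)/(((109/2)/59)) = -2332*(-1/34603) + (-531 - 126)/(((109/2)*(1/59))) = 2332/34603 - 657/109/118 = 2332/34603 - 657*118/109 = 2332/34603 - 77526/109 = -2682377990/3771727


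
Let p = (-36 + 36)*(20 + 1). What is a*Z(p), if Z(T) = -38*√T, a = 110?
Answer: 0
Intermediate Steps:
p = 0 (p = 0*21 = 0)
a*Z(p) = 110*(-38*√0) = 110*(-38*0) = 110*0 = 0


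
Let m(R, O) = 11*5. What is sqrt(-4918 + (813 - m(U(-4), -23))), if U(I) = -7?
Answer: 8*I*sqrt(65) ≈ 64.498*I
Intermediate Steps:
m(R, O) = 55
sqrt(-4918 + (813 - m(U(-4), -23))) = sqrt(-4918 + (813 - 1*55)) = sqrt(-4918 + (813 - 55)) = sqrt(-4918 + 758) = sqrt(-4160) = 8*I*sqrt(65)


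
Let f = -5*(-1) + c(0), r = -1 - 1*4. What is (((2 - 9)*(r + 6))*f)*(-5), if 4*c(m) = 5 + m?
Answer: 875/4 ≈ 218.75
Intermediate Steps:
c(m) = 5/4 + m/4 (c(m) = (5 + m)/4 = 5/4 + m/4)
r = -5 (r = -1 - 4 = -5)
f = 25/4 (f = -5*(-1) + (5/4 + (1/4)*0) = 5 + (5/4 + 0) = 5 + 5/4 = 25/4 ≈ 6.2500)
(((2 - 9)*(r + 6))*f)*(-5) = (((2 - 9)*(-5 + 6))*(25/4))*(-5) = (-7*1*(25/4))*(-5) = -7*25/4*(-5) = -175/4*(-5) = 875/4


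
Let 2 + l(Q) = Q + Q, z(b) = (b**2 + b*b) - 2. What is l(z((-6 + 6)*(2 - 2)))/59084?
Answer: -3/29542 ≈ -0.00010155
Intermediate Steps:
z(b) = -2 + 2*b**2 (z(b) = (b**2 + b**2) - 2 = 2*b**2 - 2 = -2 + 2*b**2)
l(Q) = -2 + 2*Q (l(Q) = -2 + (Q + Q) = -2 + 2*Q)
l(z((-6 + 6)*(2 - 2)))/59084 = (-2 + 2*(-2 + 2*((-6 + 6)*(2 - 2))**2))/59084 = (-2 + 2*(-2 + 2*(0*0)**2))*(1/59084) = (-2 + 2*(-2 + 2*0**2))*(1/59084) = (-2 + 2*(-2 + 2*0))*(1/59084) = (-2 + 2*(-2 + 0))*(1/59084) = (-2 + 2*(-2))*(1/59084) = (-2 - 4)*(1/59084) = -6*1/59084 = -3/29542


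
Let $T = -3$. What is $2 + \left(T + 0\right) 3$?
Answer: $-7$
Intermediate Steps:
$2 + \left(T + 0\right) 3 = 2 + \left(-3 + 0\right) 3 = 2 - 9 = -7$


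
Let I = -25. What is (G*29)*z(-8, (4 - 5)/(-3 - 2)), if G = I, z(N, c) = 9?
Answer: -6525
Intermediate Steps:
G = -25
(G*29)*z(-8, (4 - 5)/(-3 - 2)) = -25*29*9 = -725*9 = -6525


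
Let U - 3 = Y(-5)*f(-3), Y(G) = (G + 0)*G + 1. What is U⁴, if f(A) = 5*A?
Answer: 22430753361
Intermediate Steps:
Y(G) = 1 + G² (Y(G) = G*G + 1 = G² + 1 = 1 + G²)
U = -387 (U = 3 + (1 + (-5)²)*(5*(-3)) = 3 + (1 + 25)*(-15) = 3 + 26*(-15) = 3 - 390 = -387)
U⁴ = (-387)⁴ = 22430753361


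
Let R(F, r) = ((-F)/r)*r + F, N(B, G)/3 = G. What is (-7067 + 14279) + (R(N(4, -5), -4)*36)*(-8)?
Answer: 7212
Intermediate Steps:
N(B, G) = 3*G
R(F, r) = 0 (R(F, r) = (-F/r)*r + F = -F + F = 0)
(-7067 + 14279) + (R(N(4, -5), -4)*36)*(-8) = (-7067 + 14279) + (0*36)*(-8) = 7212 + 0*(-8) = 7212 + 0 = 7212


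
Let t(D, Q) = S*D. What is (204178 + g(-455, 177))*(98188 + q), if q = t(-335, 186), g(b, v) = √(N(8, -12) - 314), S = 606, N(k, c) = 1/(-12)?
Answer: -21402346316 - 52411*I*√11307/3 ≈ -2.1402e+10 - 1.8577e+6*I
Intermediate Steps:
N(k, c) = -1/12
t(D, Q) = 606*D
g(b, v) = I*√11307/6 (g(b, v) = √(-1/12 - 314) = √(-3769/12) = I*√11307/6)
q = -203010 (q = 606*(-335) = -203010)
(204178 + g(-455, 177))*(98188 + q) = (204178 + I*√11307/6)*(98188 - 203010) = (204178 + I*√11307/6)*(-104822) = -21402346316 - 52411*I*√11307/3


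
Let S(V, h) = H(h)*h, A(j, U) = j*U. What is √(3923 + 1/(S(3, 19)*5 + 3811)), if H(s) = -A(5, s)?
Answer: √106649872494/5214 ≈ 62.634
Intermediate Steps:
A(j, U) = U*j
H(s) = -5*s (H(s) = -s*5 = -5*s)
S(V, h) = -5*h² (S(V, h) = (-5*h)*h = -5*h²)
√(3923 + 1/(S(3, 19)*5 + 3811)) = √(3923 + 1/(-5*19²*5 + 3811)) = √(3923 + 1/(-5*361*5 + 3811)) = √(3923 + 1/(-1805*5 + 3811)) = √(3923 + 1/(-9025 + 3811)) = √(3923 + 1/(-5214)) = √(3923 - 1/5214) = √(20454521/5214) = √106649872494/5214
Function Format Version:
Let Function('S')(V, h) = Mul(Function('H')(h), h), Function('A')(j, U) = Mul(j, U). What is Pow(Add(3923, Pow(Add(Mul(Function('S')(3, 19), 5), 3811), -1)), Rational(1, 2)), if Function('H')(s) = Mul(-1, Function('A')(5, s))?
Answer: Mul(Rational(1, 5214), Pow(106649872494, Rational(1, 2))) ≈ 62.634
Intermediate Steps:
Function('A')(j, U) = Mul(U, j)
Function('H')(s) = Mul(-5, s) (Function('H')(s) = Mul(-1, Mul(s, 5)) = Mul(-1, Mul(5, s)) = Mul(-5, s))
Function('S')(V, h) = Mul(-5, Pow(h, 2)) (Function('S')(V, h) = Mul(Mul(-5, h), h) = Mul(-5, Pow(h, 2)))
Pow(Add(3923, Pow(Add(Mul(Function('S')(3, 19), 5), 3811), -1)), Rational(1, 2)) = Pow(Add(3923, Pow(Add(Mul(Mul(-5, Pow(19, 2)), 5), 3811), -1)), Rational(1, 2)) = Pow(Add(3923, Pow(Add(Mul(Mul(-5, 361), 5), 3811), -1)), Rational(1, 2)) = Pow(Add(3923, Pow(Add(Mul(-1805, 5), 3811), -1)), Rational(1, 2)) = Pow(Add(3923, Pow(Add(-9025, 3811), -1)), Rational(1, 2)) = Pow(Add(3923, Pow(-5214, -1)), Rational(1, 2)) = Pow(Add(3923, Rational(-1, 5214)), Rational(1, 2)) = Pow(Rational(20454521, 5214), Rational(1, 2)) = Mul(Rational(1, 5214), Pow(106649872494, Rational(1, 2)))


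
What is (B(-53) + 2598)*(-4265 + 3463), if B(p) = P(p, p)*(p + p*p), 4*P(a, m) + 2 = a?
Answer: 28308194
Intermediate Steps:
P(a, m) = -½ + a/4
B(p) = (-½ + p/4)*(p + p²) (B(p) = (-½ + p/4)*(p + p*p) = (-½ + p/4)*(p + p²))
(B(-53) + 2598)*(-4265 + 3463) = ((¼)*(-53)*(1 - 53)*(-2 - 53) + 2598)*(-4265 + 3463) = ((¼)*(-53)*(-52)*(-55) + 2598)*(-802) = (-37895 + 2598)*(-802) = -35297*(-802) = 28308194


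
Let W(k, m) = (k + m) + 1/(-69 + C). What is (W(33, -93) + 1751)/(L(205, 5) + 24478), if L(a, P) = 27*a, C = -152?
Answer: 373710/6632873 ≈ 0.056342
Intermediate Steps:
W(k, m) = -1/221 + k + m (W(k, m) = (k + m) + 1/(-69 - 152) = (k + m) + 1/(-221) = (k + m) - 1/221 = -1/221 + k + m)
(W(33, -93) + 1751)/(L(205, 5) + 24478) = ((-1/221 + 33 - 93) + 1751)/(27*205 + 24478) = (-13261/221 + 1751)/(5535 + 24478) = (373710/221)/30013 = (373710/221)*(1/30013) = 373710/6632873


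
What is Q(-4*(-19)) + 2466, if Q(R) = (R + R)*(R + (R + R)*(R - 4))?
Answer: 1677506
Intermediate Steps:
Q(R) = 2*R*(R + 2*R*(-4 + R)) (Q(R) = (2*R)*(R + (2*R)*(-4 + R)) = (2*R)*(R + 2*R*(-4 + R)) = 2*R*(R + 2*R*(-4 + R)))
Q(-4*(-19)) + 2466 = (-4*(-19))²*(-14 + 4*(-4*(-19))) + 2466 = 76²*(-14 + 4*76) + 2466 = 5776*(-14 + 304) + 2466 = 5776*290 + 2466 = 1675040 + 2466 = 1677506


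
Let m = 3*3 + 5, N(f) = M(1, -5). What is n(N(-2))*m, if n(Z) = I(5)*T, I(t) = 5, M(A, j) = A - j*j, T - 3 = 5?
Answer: 560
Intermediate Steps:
T = 8 (T = 3 + 5 = 8)
M(A, j) = A - j**2
N(f) = -24 (N(f) = 1 - 1*(-5)**2 = 1 - 1*25 = 1 - 25 = -24)
m = 14 (m = 9 + 5 = 14)
n(Z) = 40 (n(Z) = 5*8 = 40)
n(N(-2))*m = 40*14 = 560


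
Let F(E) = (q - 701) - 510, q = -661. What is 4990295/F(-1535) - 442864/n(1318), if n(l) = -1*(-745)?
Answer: -4546811183/1394640 ≈ -3260.2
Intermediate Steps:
F(E) = -1872 (F(E) = (-661 - 701) - 510 = -1362 - 510 = -1872)
n(l) = 745
4990295/F(-1535) - 442864/n(1318) = 4990295/(-1872) - 442864/745 = 4990295*(-1/1872) - 442864*1/745 = -4990295/1872 - 442864/745 = -4546811183/1394640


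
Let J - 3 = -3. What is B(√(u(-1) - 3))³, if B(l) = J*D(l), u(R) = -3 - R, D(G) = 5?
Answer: 0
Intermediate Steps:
J = 0 (J = 3 - 3 = 0)
B(l) = 0 (B(l) = 0*5 = 0)
B(√(u(-1) - 3))³ = 0³ = 0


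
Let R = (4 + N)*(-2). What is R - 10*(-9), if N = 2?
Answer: 78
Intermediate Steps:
R = -12 (R = (4 + 2)*(-2) = 6*(-2) = -12)
R - 10*(-9) = -12 - 10*(-9) = -12 + 90 = 78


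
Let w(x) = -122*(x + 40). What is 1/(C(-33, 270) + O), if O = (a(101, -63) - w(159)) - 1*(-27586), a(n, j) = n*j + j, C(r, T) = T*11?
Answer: 1/48408 ≈ 2.0658e-5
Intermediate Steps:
C(r, T) = 11*T
a(n, j) = j + j*n (a(n, j) = j*n + j = j + j*n)
w(x) = -4880 - 122*x (w(x) = -122*(40 + x) = -4880 - 122*x)
O = 45438 (O = (-63*(1 + 101) - (-4880 - 122*159)) - 1*(-27586) = (-63*102 - (-4880 - 19398)) + 27586 = (-6426 - 1*(-24278)) + 27586 = (-6426 + 24278) + 27586 = 17852 + 27586 = 45438)
1/(C(-33, 270) + O) = 1/(11*270 + 45438) = 1/(2970 + 45438) = 1/48408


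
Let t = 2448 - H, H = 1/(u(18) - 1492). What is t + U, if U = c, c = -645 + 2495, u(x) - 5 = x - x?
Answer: 6391127/1487 ≈ 4298.0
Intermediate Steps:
u(x) = 5 (u(x) = 5 + (x - x) = 5 + 0 = 5)
H = -1/1487 (H = 1/(5 - 1492) = 1/(-1487) = -1/1487 ≈ -0.00067249)
c = 1850
U = 1850
t = 3640177/1487 (t = 2448 - 1*(-1/1487) = 2448 + 1/1487 = 3640177/1487 ≈ 2448.0)
t + U = 3640177/1487 + 1850 = 6391127/1487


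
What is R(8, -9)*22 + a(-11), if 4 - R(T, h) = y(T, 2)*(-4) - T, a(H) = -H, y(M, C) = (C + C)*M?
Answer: 3091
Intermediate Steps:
y(M, C) = 2*C*M (y(M, C) = (2*C)*M = 2*C*M)
R(T, h) = 4 + 17*T (R(T, h) = 4 - ((2*2*T)*(-4) - T) = 4 - ((4*T)*(-4) - T) = 4 - (-16*T - T) = 4 - (-17)*T = 4 + 17*T)
R(8, -9)*22 + a(-11) = (4 + 17*8)*22 - 1*(-11) = (4 + 136)*22 + 11 = 140*22 + 11 = 3080 + 11 = 3091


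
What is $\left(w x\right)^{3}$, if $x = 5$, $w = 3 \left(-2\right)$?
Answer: $-27000$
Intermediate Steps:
$w = -6$
$\left(w x\right)^{3} = \left(\left(-6\right) 5\right)^{3} = \left(-30\right)^{3} = -27000$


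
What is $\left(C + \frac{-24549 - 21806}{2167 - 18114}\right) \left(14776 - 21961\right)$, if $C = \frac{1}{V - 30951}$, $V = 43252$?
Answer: $- \frac{4097093942370}{196164047} \approx -20886.0$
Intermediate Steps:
$C = \frac{1}{12301}$ ($C = \frac{1}{43252 - 30951} = \frac{1}{12301} \approx 8.1294 \cdot 10^{-5}$)
$\left(C + \frac{-24549 - 21806}{2167 - 18114}\right) \left(14776 - 21961\right) = \left(\frac{1}{12301} + \frac{-24549 - 21806}{2167 - 18114}\right) \left(14776 - 21961\right) = \left(\frac{1}{12301} - \frac{46355}{-15947}\right) \left(-7185\right) = \left(\frac{1}{12301} - - \frac{46355}{15947}\right) \left(-7185\right) = \left(\frac{1}{12301} + \frac{46355}{15947}\right) \left(-7185\right) = \frac{570228802}{196164047} \left(-7185\right) = - \frac{4097093942370}{196164047}$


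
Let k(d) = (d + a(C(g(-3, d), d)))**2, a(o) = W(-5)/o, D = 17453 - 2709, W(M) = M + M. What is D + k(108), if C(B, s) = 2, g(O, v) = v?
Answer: 25353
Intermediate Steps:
W(M) = 2*M
D = 14744
a(o) = -10/o (a(o) = (2*(-5))/o = -10/o)
k(d) = (-5 + d)**2 (k(d) = (d - 10/2)**2 = (d - 10*1/2)**2 = (d - 5)**2 = (-5 + d)**2)
D + k(108) = 14744 + (-5 + 108)**2 = 14744 + 103**2 = 14744 + 10609 = 25353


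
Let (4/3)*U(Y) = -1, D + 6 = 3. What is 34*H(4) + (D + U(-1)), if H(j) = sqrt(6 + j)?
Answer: -15/4 + 34*sqrt(10) ≈ 103.77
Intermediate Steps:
D = -3 (D = -6 + 3 = -3)
U(Y) = -3/4 (U(Y) = (3/4)*(-1) = -3/4)
34*H(4) + (D + U(-1)) = 34*sqrt(6 + 4) + (-3 - 3/4) = 34*sqrt(10) - 15/4 = -15/4 + 34*sqrt(10)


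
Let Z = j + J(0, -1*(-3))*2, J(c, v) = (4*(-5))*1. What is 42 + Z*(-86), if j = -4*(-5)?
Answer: 1762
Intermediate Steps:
j = 20
J(c, v) = -20 (J(c, v) = -20*1 = -20)
Z = -20 (Z = 20 - 20*2 = 20 - 40 = -20)
42 + Z*(-86) = 42 - 20*(-86) = 42 + 1720 = 1762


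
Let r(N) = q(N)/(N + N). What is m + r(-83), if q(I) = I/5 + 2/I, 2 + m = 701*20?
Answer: 965706919/68890 ≈ 14018.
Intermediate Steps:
m = 14018 (m = -2 + 701*20 = -2 + 14020 = 14018)
q(I) = 2/I + I/5 (q(I) = I*(⅕) + 2/I = I/5 + 2/I = 2/I + I/5)
r(N) = (2/N + N/5)/(2*N) (r(N) = (2/N + N/5)/(N + N) = (2/N + N/5)/((2*N)) = (1/(2*N))*(2/N + N/5) = (2/N + N/5)/(2*N))
m + r(-83) = 14018 + (⅒ + (-83)⁻²) = 14018 + (⅒ + 1/6889) = 14018 + 6899/68890 = 965706919/68890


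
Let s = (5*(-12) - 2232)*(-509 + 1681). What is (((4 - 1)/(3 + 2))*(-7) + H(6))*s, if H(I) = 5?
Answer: -10744896/5 ≈ -2.1490e+6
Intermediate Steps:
s = -2686224 (s = (-60 - 2232)*1172 = -2292*1172 = -2686224)
(((4 - 1)/(3 + 2))*(-7) + H(6))*s = (((4 - 1)/(3 + 2))*(-7) + 5)*(-2686224) = ((3/5)*(-7) + 5)*(-2686224) = ((3*(⅕))*(-7) + 5)*(-2686224) = ((⅗)*(-7) + 5)*(-2686224) = (-21/5 + 5)*(-2686224) = (⅘)*(-2686224) = -10744896/5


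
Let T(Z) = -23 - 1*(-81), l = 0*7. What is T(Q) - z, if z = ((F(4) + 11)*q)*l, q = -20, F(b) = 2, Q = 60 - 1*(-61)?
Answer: 58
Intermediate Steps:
Q = 121 (Q = 60 + 61 = 121)
l = 0
T(Z) = 58 (T(Z) = -23 + 81 = 58)
z = 0 (z = ((2 + 11)*(-20))*0 = (13*(-20))*0 = -260*0 = 0)
T(Q) - z = 58 - 1*0 = 58 + 0 = 58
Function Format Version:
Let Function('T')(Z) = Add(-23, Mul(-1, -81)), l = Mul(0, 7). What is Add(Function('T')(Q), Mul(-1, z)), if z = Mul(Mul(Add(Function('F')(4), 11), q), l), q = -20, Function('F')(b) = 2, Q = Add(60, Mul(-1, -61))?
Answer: 58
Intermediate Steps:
Q = 121 (Q = Add(60, 61) = 121)
l = 0
Function('T')(Z) = 58 (Function('T')(Z) = Add(-23, 81) = 58)
z = 0 (z = Mul(Mul(Add(2, 11), -20), 0) = Mul(Mul(13, -20), 0) = Mul(-260, 0) = 0)
Add(Function('T')(Q), Mul(-1, z)) = Add(58, Mul(-1, 0)) = Add(58, 0) = 58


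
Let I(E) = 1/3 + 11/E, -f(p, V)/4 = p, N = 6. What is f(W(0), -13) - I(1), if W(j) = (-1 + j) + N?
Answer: -94/3 ≈ -31.333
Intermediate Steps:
W(j) = 5 + j (W(j) = (-1 + j) + 6 = 5 + j)
f(p, V) = -4*p
I(E) = ⅓ + 11/E (I(E) = 1*(⅓) + 11/E = ⅓ + 11/E)
f(W(0), -13) - I(1) = -4*(5 + 0) - (33 + 1)/(3*1) = -4*5 - 34/3 = -20 - 1*34/3 = -20 - 34/3 = -94/3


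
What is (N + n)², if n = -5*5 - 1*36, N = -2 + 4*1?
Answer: 3481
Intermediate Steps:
N = 2 (N = -2 + 4 = 2)
n = -61 (n = -25 - 36 = -61)
(N + n)² = (2 - 61)² = (-59)² = 3481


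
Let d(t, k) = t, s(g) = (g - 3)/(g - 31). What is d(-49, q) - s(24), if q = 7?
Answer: -46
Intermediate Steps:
s(g) = (-3 + g)/(-31 + g)
d(-49, q) - s(24) = -49 - (-3 + 24)/(-31 + 24) = -49 - 21/(-7) = -49 - (-1)*21/7 = -49 - 1*(-3) = -49 + 3 = -46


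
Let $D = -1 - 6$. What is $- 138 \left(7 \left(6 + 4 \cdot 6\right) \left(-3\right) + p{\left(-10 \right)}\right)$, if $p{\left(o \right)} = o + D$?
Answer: $89286$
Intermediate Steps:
$D = -7$ ($D = -1 - 6 = -7$)
$p{\left(o \right)} = -7 + o$ ($p{\left(o \right)} = o - 7 = -7 + o$)
$- 138 \left(7 \left(6 + 4 \cdot 6\right) \left(-3\right) + p{\left(-10 \right)}\right) = - 138 \left(7 \left(6 + 4 \cdot 6\right) \left(-3\right) - 17\right) = - 138 \left(7 \left(6 + 24\right) \left(-3\right) - 17\right) = - 138 \left(7 \cdot 30 \left(-3\right) - 17\right) = - 138 \left(210 \left(-3\right) - 17\right) = - 138 \left(-630 - 17\right) = \left(-138\right) \left(-647\right) = 89286$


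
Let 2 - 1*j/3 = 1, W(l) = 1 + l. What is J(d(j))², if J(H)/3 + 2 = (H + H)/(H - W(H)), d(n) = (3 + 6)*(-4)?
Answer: 44100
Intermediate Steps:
j = 3 (j = 6 - 3*1 = 6 - 3 = 3)
d(n) = -36 (d(n) = 9*(-4) = -36)
J(H) = -6 - 6*H (J(H) = -6 + 3*((H + H)/(H - (1 + H))) = -6 + 3*((2*H)/(H + (-1 - H))) = -6 + 3*((2*H)/(-1)) = -6 + 3*((2*H)*(-1)) = -6 + 3*(-2*H) = -6 - 6*H)
J(d(j))² = (-6 - 6*(-36))² = (-6 + 216)² = 210² = 44100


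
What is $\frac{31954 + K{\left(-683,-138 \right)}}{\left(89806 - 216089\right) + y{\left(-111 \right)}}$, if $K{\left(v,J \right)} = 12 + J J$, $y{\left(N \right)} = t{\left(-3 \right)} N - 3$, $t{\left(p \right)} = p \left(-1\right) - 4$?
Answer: $- \frac{10202}{25235} \approx -0.40428$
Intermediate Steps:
$t{\left(p \right)} = -4 - p$ ($t{\left(p \right)} = - p - 4 = -4 - p$)
$y{\left(N \right)} = -3 - N$ ($y{\left(N \right)} = \left(-4 - -3\right) N - 3 = \left(-4 + 3\right) N - 3 = - N - 3 = -3 - N$)
$K{\left(v,J \right)} = 12 + J^{2}$
$\frac{31954 + K{\left(-683,-138 \right)}}{\left(89806 - 216089\right) + y{\left(-111 \right)}} = \frac{31954 + \left(12 + \left(-138\right)^{2}\right)}{\left(89806 - 216089\right) - -108} = \frac{31954 + \left(12 + 19044\right)}{-126283 + \left(-3 + 111\right)} = \frac{31954 + 19056}{-126283 + 108} = \frac{51010}{-126175} = 51010 \left(- \frac{1}{126175}\right) = - \frac{10202}{25235}$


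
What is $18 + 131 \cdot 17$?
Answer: $2245$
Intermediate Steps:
$18 + 131 \cdot 17 = 18 + 2227 = 2245$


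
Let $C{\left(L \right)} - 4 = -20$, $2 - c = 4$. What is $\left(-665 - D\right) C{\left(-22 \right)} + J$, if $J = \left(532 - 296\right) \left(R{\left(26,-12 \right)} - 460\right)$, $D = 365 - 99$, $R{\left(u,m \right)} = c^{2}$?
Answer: $-92720$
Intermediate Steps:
$c = -2$ ($c = 2 - 4 = -2$)
$C{\left(L \right)} = -16$ ($C{\left(L \right)} = 4 - 20 = -16$)
$R{\left(u,m \right)} = 4$ ($R{\left(u,m \right)} = \left(-2\right)^{2} = 4$)
$D = 266$ ($D = 365 - 99 = 266$)
$J = -107616$ ($J = \left(532 - 296\right) \left(4 - 460\right) = 236 \left(-456\right) = -107616$)
$\left(-665 - D\right) C{\left(-22 \right)} + J = \left(-665 - 266\right) \left(-16\right) - 107616 = \left(-931\right) \left(-16\right) - 107616 = 14896 - 107616 = -92720$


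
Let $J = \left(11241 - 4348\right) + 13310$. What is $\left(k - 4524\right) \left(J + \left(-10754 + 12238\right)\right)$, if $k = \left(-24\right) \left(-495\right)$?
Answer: $159529572$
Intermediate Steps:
$k = 11880$
$J = 20203$ ($J = 6893 + 13310 = 20203$)
$\left(k - 4524\right) \left(J + \left(-10754 + 12238\right)\right) = \left(11880 - 4524\right) \left(20203 + \left(-10754 + 12238\right)\right) = 7356 \left(20203 + 1484\right) = 7356 \cdot 21687 = 159529572$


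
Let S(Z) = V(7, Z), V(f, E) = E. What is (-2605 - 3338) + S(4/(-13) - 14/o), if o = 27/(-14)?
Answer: -2083553/351 ≈ -5936.0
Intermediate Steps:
o = -27/14 (o = 27*(-1/14) = -27/14 ≈ -1.9286)
S(Z) = Z
(-2605 - 3338) + S(4/(-13) - 14/o) = (-2605 - 3338) + (4/(-13) - 14/(-27/14)) = -5943 + (4*(-1/13) - 14*(-14/27)) = -5943 + (-4/13 + 196/27) = -5943 + 2440/351 = -2083553/351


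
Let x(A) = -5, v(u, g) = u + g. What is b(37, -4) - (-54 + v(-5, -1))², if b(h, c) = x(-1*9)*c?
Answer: -3580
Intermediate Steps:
v(u, g) = g + u
b(h, c) = -5*c
b(37, -4) - (-54 + v(-5, -1))² = -5*(-4) - (-54 + (-1 - 5))² = 20 - (-54 - 6)² = 20 - 1*(-60)² = 20 - 1*3600 = 20 - 3600 = -3580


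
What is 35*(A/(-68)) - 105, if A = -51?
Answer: -315/4 ≈ -78.750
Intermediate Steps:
35*(A/(-68)) - 105 = 35*(-51/(-68)) - 105 = 35*(-51*(-1/68)) - 105 = 35*(3/4) - 105 = 105/4 - 105 = -315/4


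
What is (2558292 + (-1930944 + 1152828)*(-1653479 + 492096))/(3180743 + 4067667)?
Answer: 90369325272/724841 ≈ 1.2467e+5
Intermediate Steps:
(2558292 + (-1930944 + 1152828)*(-1653479 + 492096))/(3180743 + 4067667) = (2558292 - 778116*(-1161383))/7248410 = (2558292 + 903690694428)*(1/7248410) = 903693252720*(1/7248410) = 90369325272/724841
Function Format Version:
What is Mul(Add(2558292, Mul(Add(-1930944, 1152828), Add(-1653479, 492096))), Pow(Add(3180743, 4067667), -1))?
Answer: Rational(90369325272, 724841) ≈ 1.2467e+5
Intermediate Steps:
Mul(Add(2558292, Mul(Add(-1930944, 1152828), Add(-1653479, 492096))), Pow(Add(3180743, 4067667), -1)) = Mul(Add(2558292, Mul(-778116, -1161383)), Pow(7248410, -1)) = Mul(Add(2558292, 903690694428), Rational(1, 7248410)) = Mul(903693252720, Rational(1, 7248410)) = Rational(90369325272, 724841)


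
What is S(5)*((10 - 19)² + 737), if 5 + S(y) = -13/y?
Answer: -31084/5 ≈ -6216.8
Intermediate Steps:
S(y) = -5 - 13/y
S(5)*((10 - 19)² + 737) = (-5 - 13/5)*((10 - 19)² + 737) = (-5 - 13*⅕)*((-9)² + 737) = (-5 - 13/5)*(81 + 737) = -38/5*818 = -31084/5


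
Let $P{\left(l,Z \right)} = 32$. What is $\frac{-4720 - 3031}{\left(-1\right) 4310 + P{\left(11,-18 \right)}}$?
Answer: $\frac{337}{186} \approx 1.8118$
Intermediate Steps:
$\frac{-4720 - 3031}{\left(-1\right) 4310 + P{\left(11,-18 \right)}} = \frac{-4720 - 3031}{\left(-1\right) 4310 + 32} = - \frac{7751}{-4310 + 32} = - \frac{7751}{-4278} = \left(-7751\right) \left(- \frac{1}{4278}\right) = \frac{337}{186}$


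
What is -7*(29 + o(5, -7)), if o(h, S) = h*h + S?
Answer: -329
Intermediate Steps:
o(h, S) = S + h**2 (o(h, S) = h**2 + S = S + h**2)
-7*(29 + o(5, -7)) = -7*(29 + (-7 + 5**2)) = -7*(29 + (-7 + 25)) = -7*(29 + 18) = -7*47 = -329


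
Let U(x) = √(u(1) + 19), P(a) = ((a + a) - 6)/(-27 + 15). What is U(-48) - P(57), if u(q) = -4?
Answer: 9 + √15 ≈ 12.873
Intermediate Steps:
P(a) = ½ - a/6 (P(a) = (2*a - 6)/(-12) = (-6 + 2*a)*(-1/12) = ½ - a/6)
U(x) = √15 (U(x) = √(-4 + 19) = √15)
U(-48) - P(57) = √15 - (½ - ⅙*57) = √15 - (½ - 19/2) = √15 - 1*(-9) = √15 + 9 = 9 + √15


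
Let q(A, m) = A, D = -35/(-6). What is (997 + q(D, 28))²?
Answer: 36204289/36 ≈ 1.0057e+6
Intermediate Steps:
D = 35/6 (D = -35*(-⅙) = 35/6 ≈ 5.8333)
(997 + q(D, 28))² = (997 + 35/6)² = (6017/6)² = 36204289/36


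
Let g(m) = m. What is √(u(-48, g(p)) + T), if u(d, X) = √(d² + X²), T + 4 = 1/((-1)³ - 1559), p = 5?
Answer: √(-2433990 + 608400*√2329)/780 ≈ 6.6527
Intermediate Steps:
T = -6241/1560 (T = -4 + 1/((-1)³ - 1559) = -4 + 1/(-1 - 1559) = -4 + 1/(-1560) = -4 - 1/1560 = -6241/1560 ≈ -4.0006)
u(d, X) = √(X² + d²)
√(u(-48, g(p)) + T) = √(√(5² + (-48)²) - 6241/1560) = √(√(25 + 2304) - 6241/1560) = √(√2329 - 6241/1560) = √(-6241/1560 + √2329)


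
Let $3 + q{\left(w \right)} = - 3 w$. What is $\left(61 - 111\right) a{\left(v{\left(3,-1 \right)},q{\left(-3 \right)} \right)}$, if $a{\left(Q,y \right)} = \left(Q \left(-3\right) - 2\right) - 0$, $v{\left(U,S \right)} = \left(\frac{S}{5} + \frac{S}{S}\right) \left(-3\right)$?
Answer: $-260$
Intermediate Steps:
$q{\left(w \right)} = -3 - 3 w$
$v{\left(U,S \right)} = -3 - \frac{3 S}{5}$ ($v{\left(U,S \right)} = \left(S \frac{1}{5} + 1\right) \left(-3\right) = \left(\frac{S}{5} + 1\right) \left(-3\right) = \left(1 + \frac{S}{5}\right) \left(-3\right) = -3 - \frac{3 S}{5}$)
$a{\left(Q,y \right)} = -2 - 3 Q$ ($a{\left(Q,y \right)} = \left(- 3 Q - 2\right) + 0 = \left(-2 - 3 Q\right) + 0 = -2 - 3 Q$)
$\left(61 - 111\right) a{\left(v{\left(3,-1 \right)},q{\left(-3 \right)} \right)} = \left(61 - 111\right) \left(-2 - 3 \left(-3 - - \frac{3}{5}\right)\right) = - 50 \left(-2 - 3 \left(-3 + \frac{3}{5}\right)\right) = - 50 \left(-2 - - \frac{36}{5}\right) = - 50 \left(-2 + \frac{36}{5}\right) = \left(-50\right) \frac{26}{5} = -260$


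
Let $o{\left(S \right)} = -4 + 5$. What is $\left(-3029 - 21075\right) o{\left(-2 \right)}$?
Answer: $-24104$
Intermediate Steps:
$o{\left(S \right)} = 1$
$\left(-3029 - 21075\right) o{\left(-2 \right)} = \left(-3029 - 21075\right) 1 = \left(-24104\right) 1 = -24104$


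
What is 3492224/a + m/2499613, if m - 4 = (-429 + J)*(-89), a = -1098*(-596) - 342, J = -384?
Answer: 4388268689569/817455938229 ≈ 5.3682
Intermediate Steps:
a = 654066 (a = 654408 - 342 = 654066)
m = 72361 (m = 4 + (-429 - 384)*(-89) = 4 - 813*(-89) = 4 + 72357 = 72361)
3492224/a + m/2499613 = 3492224/654066 + 72361/2499613 = 3492224*(1/654066) + 72361*(1/2499613) = 1746112/327033 + 72361/2499613 = 4388268689569/817455938229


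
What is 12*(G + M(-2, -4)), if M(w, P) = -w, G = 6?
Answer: 96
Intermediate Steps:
12*(G + M(-2, -4)) = 12*(6 - 1*(-2)) = 12*(6 + 2) = 12*8 = 96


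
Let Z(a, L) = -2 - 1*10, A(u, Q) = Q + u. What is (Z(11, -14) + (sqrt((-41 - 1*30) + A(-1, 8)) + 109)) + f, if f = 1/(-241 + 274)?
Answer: 3202/33 + 8*I ≈ 97.03 + 8.0*I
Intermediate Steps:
f = 1/33 ≈ 0.030303
Z(a, L) = -12 (Z(a, L) = -2 - 10 = -12)
(Z(11, -14) + (sqrt((-41 - 1*30) + A(-1, 8)) + 109)) + f = (-12 + (sqrt((-41 - 1*30) + (8 - 1)) + 109)) + 1/33 = (-12 + (sqrt((-41 - 30) + 7) + 109)) + 1/33 = (-12 + (sqrt(-71 + 7) + 109)) + 1/33 = (-12 + (sqrt(-64) + 109)) + 1/33 = (-12 + (8*I + 109)) + 1/33 = (-12 + (109 + 8*I)) + 1/33 = (97 + 8*I) + 1/33 = 3202/33 + 8*I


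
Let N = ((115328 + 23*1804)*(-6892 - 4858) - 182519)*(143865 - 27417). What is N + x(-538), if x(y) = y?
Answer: -214592414453050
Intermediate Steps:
N = -214592414452512 (N = ((115328 + 41492)*(-11750) - 182519)*116448 = (156820*(-11750) - 182519)*116448 = (-1842635000 - 182519)*116448 = -1842817519*116448 = -214592414452512)
N + x(-538) = -214592414452512 - 538 = -214592414453050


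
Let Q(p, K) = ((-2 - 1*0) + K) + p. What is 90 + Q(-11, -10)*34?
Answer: -692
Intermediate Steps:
Q(p, K) = -2 + K + p (Q(p, K) = ((-2 + 0) + K) + p = (-2 + K) + p = -2 + K + p)
90 + Q(-11, -10)*34 = 90 + (-2 - 10 - 11)*34 = 90 - 23*34 = 90 - 782 = -692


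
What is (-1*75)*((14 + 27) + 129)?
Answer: -12750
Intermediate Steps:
(-1*75)*((14 + 27) + 129) = -75*(41 + 129) = -75*170 = -12750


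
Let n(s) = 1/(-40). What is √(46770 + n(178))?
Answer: √18707990/20 ≈ 216.26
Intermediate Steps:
n(s) = -1/40
√(46770 + n(178)) = √(46770 - 1/40) = √(1870799/40) = √18707990/20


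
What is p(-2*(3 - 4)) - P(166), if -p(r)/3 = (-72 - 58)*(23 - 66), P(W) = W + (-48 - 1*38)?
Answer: -16850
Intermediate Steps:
P(W) = -86 + W (P(W) = W + (-48 - 38) = W - 86 = -86 + W)
p(r) = -16770 (p(r) = -3*(-72 - 58)*(23 - 66) = -(-390)*(-43) = -3*5590 = -16770)
p(-2*(3 - 4)) - P(166) = -16770 - (-86 + 166) = -16770 - 1*80 = -16770 - 80 = -16850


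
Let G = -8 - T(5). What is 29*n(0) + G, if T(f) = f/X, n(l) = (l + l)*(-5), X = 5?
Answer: -9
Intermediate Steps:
n(l) = -10*l (n(l) = (2*l)*(-5) = -10*l)
T(f) = f/5
G = -9 (G = -8 - 5/5 = -8 - 1*1 = -8 - 1 = -9)
29*n(0) + G = 29*(-10*0) - 9 = 29*0 - 9 = 0 - 9 = -9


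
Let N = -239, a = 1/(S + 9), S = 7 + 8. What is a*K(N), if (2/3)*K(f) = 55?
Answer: 55/16 ≈ 3.4375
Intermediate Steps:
S = 15
a = 1/24 (a = 1/(15 + 9) = 1/24 ≈ 0.041667)
K(f) = 165/2 (K(f) = (3/2)*55 = 165/2)
a*K(N) = (1/24)*(165/2) = 55/16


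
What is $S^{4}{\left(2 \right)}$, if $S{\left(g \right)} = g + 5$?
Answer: $2401$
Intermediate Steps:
$S{\left(g \right)} = 5 + g$
$S^{4}{\left(2 \right)} = \left(5 + 2\right)^{4} = 7^{4} = 2401$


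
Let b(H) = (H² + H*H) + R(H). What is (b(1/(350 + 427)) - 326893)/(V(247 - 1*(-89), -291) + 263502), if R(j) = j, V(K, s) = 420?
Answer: -98677391609/79668682569 ≈ -1.2386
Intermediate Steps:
b(H) = H + 2*H² (b(H) = (H² + H*H) + H = (H² + H²) + H = 2*H² + H = H + 2*H²)
(b(1/(350 + 427)) - 326893)/(V(247 - 1*(-89), -291) + 263502) = ((1 + 2/(350 + 427))/(350 + 427) - 326893)/(420 + 263502) = ((1 + 2/777)/777 - 326893)/263922 = ((1 + 2*(1/777))/777 - 326893)*(1/263922) = ((1 + 2/777)/777 - 326893)*(1/263922) = ((1/777)*(779/777) - 326893)*(1/263922) = (779/603729 - 326893)*(1/263922) = -197354783218/603729*1/263922 = -98677391609/79668682569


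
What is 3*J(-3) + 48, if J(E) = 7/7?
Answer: 51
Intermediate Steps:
J(E) = 1 (J(E) = 7*(⅐) = 1)
3*J(-3) + 48 = 3*1 + 48 = 3 + 48 = 51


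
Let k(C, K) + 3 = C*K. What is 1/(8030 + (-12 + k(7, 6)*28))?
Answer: 1/9110 ≈ 0.00010977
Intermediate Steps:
k(C, K) = -3 + C*K
1/(8030 + (-12 + k(7, 6)*28)) = 1/(8030 + (-12 + (-3 + 7*6)*28)) = 1/(8030 + (-12 + (-3 + 42)*28)) = 1/(8030 + (-12 + 39*28)) = 1/(8030 + (-12 + 1092)) = 1/(8030 + 1080) = 1/9110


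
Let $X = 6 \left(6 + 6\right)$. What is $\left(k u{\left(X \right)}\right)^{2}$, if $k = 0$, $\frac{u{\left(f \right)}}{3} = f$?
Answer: $0$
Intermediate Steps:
$X = 72$ ($X = 6 \cdot 12 = 72$)
$u{\left(f \right)} = 3 f$
$\left(k u{\left(X \right)}\right)^{2} = \left(0 \cdot 3 \cdot 72\right)^{2} = \left(0 \cdot 216\right)^{2} = 0^{2} = 0$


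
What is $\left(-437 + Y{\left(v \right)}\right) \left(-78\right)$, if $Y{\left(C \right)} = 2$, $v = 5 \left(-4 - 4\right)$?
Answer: $33930$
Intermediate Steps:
$v = -40$ ($v = 5 \left(-8\right) = -40$)
$\left(-437 + Y{\left(v \right)}\right) \left(-78\right) = \left(-437 + 2\right) \left(-78\right) = \left(-435\right) \left(-78\right) = 33930$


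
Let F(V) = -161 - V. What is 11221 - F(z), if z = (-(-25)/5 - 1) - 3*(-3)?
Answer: 11395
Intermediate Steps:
z = 13 (z = (-(-25)/5 - 1) + 9 = (-5*(-1) - 1) + 9 = (5 - 1) + 9 = 4 + 9 = 13)
11221 - F(z) = 11221 - (-161 - 1*13) = 11221 - (-161 - 13) = 11221 - 1*(-174) = 11221 + 174 = 11395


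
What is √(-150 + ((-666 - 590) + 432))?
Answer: I*√974 ≈ 31.209*I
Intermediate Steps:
√(-150 + ((-666 - 590) + 432)) = √(-150 + (-1256 + 432)) = √(-150 - 824) = √(-974) = I*√974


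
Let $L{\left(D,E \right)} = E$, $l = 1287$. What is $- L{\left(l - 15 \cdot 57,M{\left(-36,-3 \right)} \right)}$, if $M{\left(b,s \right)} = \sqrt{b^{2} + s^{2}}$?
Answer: $- 3 \sqrt{145} \approx -36.125$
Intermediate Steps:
$- L{\left(l - 15 \cdot 57,M{\left(-36,-3 \right)} \right)} = - \sqrt{\left(-36\right)^{2} + \left(-3\right)^{2}} = - \sqrt{1296 + 9} = - \sqrt{1305} = - 3 \sqrt{145}$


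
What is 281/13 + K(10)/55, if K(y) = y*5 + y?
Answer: 3247/143 ≈ 22.706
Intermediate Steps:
K(y) = 6*y (K(y) = 5*y + y = 6*y)
281/13 + K(10)/55 = 281/13 + (6*10)/55 = 281*(1/13) + 60*(1/55) = 281/13 + 12/11 = 3247/143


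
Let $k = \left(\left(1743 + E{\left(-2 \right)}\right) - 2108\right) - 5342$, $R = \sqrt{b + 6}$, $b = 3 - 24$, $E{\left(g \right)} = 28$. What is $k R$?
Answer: $- 5679 i \sqrt{15} \approx - 21995.0 i$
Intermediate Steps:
$b = -21$ ($b = 3 - 24 = -21$)
$R = i \sqrt{15}$ ($R = \sqrt{-21 + 6} = \sqrt{-15} = i \sqrt{15} \approx 3.873 i$)
$k = -5679$ ($k = \left(\left(1743 + 28\right) - 2108\right) - 5342 = \left(1771 - 2108\right) - 5342 = -337 - 5342 = -5679$)
$k R = - 5679 i \sqrt{15}$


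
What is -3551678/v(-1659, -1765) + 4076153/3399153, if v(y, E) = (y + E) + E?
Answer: 12093848086651/17638204917 ≈ 685.66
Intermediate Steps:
v(y, E) = y + 2*E (v(y, E) = (E + y) + E = y + 2*E)
-3551678/v(-1659, -1765) + 4076153/3399153 = -3551678/(-1659 + 2*(-1765)) + 4076153/3399153 = -3551678/(-1659 - 3530) + 4076153*(1/3399153) = -3551678/(-5189) + 4076153/3399153 = -3551678*(-1/5189) + 4076153/3399153 = 3551678/5189 + 4076153/3399153 = 12093848086651/17638204917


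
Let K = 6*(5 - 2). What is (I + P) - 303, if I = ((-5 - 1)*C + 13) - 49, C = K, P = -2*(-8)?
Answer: -431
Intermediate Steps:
P = 16 (P = -1*(-16) = 16)
K = 18 (K = 6*3 = 18)
C = 18
I = -144 (I = ((-5 - 1)*18 + 13) - 49 = (-6*18 + 13) - 49 = (-108 + 13) - 49 = -95 - 49 = -144)
(I + P) - 303 = (-144 + 16) - 303 = -128 - 303 = -431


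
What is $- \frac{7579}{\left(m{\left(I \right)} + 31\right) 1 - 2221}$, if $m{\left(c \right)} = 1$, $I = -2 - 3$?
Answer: $\frac{689}{199} \approx 3.4623$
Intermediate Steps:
$I = -5$ ($I = -2 - 3 = -5$)
$- \frac{7579}{\left(m{\left(I \right)} + 31\right) 1 - 2221} = - \frac{7579}{\left(1 + 31\right) 1 - 2221} = - \frac{7579}{32 \cdot 1 - 2221} = - \frac{7579}{32 - 2221} = - \frac{7579}{-2189} = \left(-7579\right) \left(- \frac{1}{2189}\right) = \frac{689}{199}$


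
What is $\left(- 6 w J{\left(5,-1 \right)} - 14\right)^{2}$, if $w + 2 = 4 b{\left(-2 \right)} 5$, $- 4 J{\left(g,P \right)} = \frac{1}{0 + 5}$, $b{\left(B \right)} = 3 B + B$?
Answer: $\frac{97969}{25} \approx 3918.8$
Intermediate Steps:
$b{\left(B \right)} = 4 B$
$J{\left(g,P \right)} = - \frac{1}{20}$ ($J{\left(g,P \right)} = - \frac{1}{4 \left(0 + 5\right)} = - \frac{1}{4 \cdot 5} = \left(- \frac{1}{4}\right) \frac{1}{5} = - \frac{1}{20}$)
$w = -162$ ($w = -2 + 4 \cdot 4 \left(-2\right) 5 = -2 + 4 \left(-8\right) 5 = -2 - 160 = -162$)
$\left(- 6 w J{\left(5,-1 \right)} - 14\right)^{2} = \left(\left(-6\right) \left(-162\right) \left(- \frac{1}{20}\right) - 14\right)^{2} = \left(972 \left(- \frac{1}{20}\right) - 14\right)^{2} = \left(- \frac{243}{5} - 14\right)^{2} = \left(- \frac{313}{5}\right)^{2} = \frac{97969}{25}$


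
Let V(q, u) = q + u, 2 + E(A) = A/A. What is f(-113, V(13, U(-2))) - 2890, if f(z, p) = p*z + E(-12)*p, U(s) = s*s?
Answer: -4828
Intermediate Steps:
U(s) = s²
E(A) = -1 (E(A) = -2 + A/A = -2 + 1 = -1)
f(z, p) = -p + p*z (f(z, p) = p*z - p = -p + p*z)
f(-113, V(13, U(-2))) - 2890 = (13 + (-2)²)*(-1 - 113) - 2890 = (13 + 4)*(-114) - 2890 = 17*(-114) - 2890 = -1938 - 2890 = -4828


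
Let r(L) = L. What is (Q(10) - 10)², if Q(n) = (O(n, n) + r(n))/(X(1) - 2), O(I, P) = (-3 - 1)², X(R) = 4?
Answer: 9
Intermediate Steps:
O(I, P) = 16 (O(I, P) = (-4)² = 16)
Q(n) = 8 + n/2 (Q(n) = (16 + n)/(4 - 2) = (16 + n)/2 = (16 + n)*(½) = 8 + n/2)
(Q(10) - 10)² = ((8 + (½)*10) - 10)² = ((8 + 5) - 10)² = (13 - 10)² = 3² = 9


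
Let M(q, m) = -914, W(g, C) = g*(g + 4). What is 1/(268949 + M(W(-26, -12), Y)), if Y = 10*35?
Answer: 1/268035 ≈ 3.7309e-6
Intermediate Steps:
Y = 350
W(g, C) = g*(4 + g)
1/(268949 + M(W(-26, -12), Y)) = 1/(268949 - 914) = 1/268035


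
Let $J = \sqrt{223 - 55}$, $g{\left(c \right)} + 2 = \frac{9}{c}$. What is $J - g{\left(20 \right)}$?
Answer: $\frac{31}{20} + 2 \sqrt{42} \approx 14.511$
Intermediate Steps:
$g{\left(c \right)} = -2 + \frac{9}{c}$
$J = 2 \sqrt{42}$ ($J = \sqrt{168} = 2 \sqrt{42} \approx 12.961$)
$J - g{\left(20 \right)} = 2 \sqrt{42} - \left(-2 + \frac{9}{20}\right) = 2 \sqrt{42} - - \frac{31}{20} = 2 \sqrt{42} + \frac{31}{20} = \frac{31}{20} + 2 \sqrt{42}$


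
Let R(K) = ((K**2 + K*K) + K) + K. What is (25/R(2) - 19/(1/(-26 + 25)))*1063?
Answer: 268939/12 ≈ 22412.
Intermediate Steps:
R(K) = 2*K + 2*K**2 (R(K) = ((K**2 + K**2) + K) + K = (2*K**2 + K) + K = (K + 2*K**2) + K = 2*K + 2*K**2)
(25/R(2) - 19/(1/(-26 + 25)))*1063 = (25/((2*2*(1 + 2))) - 19/(1/(-26 + 25)))*1063 = (25/((2*2*3)) - 19/(1/(-1)))*1063 = (25/12 - 19/(-1))*1063 = (25*(1/12) - 19*(-1))*1063 = (25/12 + 19)*1063 = (253/12)*1063 = 268939/12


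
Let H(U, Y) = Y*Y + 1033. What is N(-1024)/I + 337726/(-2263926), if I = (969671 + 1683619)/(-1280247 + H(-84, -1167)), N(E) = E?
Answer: -3209304150629/100114203609 ≈ -32.056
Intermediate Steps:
H(U, Y) = 1033 + Y² (H(U, Y) = Y² + 1033 = 1033 + Y²)
I = 530658/16535 (I = (969671 + 1683619)/(-1280247 + (1033 + (-1167)²)) = 2653290/(-1280247 + (1033 + 1361889)) = 2653290/(-1280247 + 1362922) = 2653290/82675 = 2653290*(1/82675) = 530658/16535 ≈ 32.093)
N(-1024)/I + 337726/(-2263926) = -1024/530658/16535 + 337726/(-2263926) = -1024*16535/530658 + 337726*(-1/2263926) = -8465920/265329 - 168863/1131963 = -3209304150629/100114203609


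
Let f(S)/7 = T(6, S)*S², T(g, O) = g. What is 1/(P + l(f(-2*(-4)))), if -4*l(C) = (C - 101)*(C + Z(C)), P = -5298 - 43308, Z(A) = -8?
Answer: -1/1781896 ≈ -5.6120e-7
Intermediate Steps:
f(S) = 42*S² (f(S) = 7*(6*S²) = 42*S²)
P = -48606
l(C) = -(-101 + C)*(-8 + C)/4 (l(C) = -(C - 101)*(C - 8)/4 = -(-101 + C)*(-8 + C)/4)
1/(P + l(f(-2*(-4)))) = 1/(-48606 + (-202 - (42*(-2*(-4))²)²/4 + 109*(42*(-2*(-4))²)/4)) = 1/(-48606 + (-202 - (42*8²)²/4 + 109*(42*8²)/4)) = 1/(-48606 + (-202 - (42*64)²/4 + 109*(42*64)/4)) = 1/(-48606 + (-202 - ¼*2688² + (109/4)*2688)) = 1/(-48606 + (-202 - ¼*7225344 + 73248)) = 1/(-48606 + (-202 - 1806336 + 73248)) = 1/(-48606 - 1733290) = 1/(-1781896) = -1/1781896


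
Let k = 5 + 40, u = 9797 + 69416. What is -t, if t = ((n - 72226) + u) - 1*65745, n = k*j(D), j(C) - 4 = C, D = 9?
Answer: 58173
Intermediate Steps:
u = 79213
j(C) = 4 + C
k = 45
n = 585 (n = 45*(4 + 9) = 45*13 = 585)
t = -58173 (t = ((585 - 72226) + 79213) - 1*65745 = (-71641 + 79213) - 65745 = 7572 - 65745 = -58173)
-t = -1*(-58173) = 58173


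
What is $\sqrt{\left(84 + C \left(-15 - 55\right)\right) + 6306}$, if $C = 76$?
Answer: $\sqrt{1070} \approx 32.711$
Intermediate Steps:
$\sqrt{\left(84 + C \left(-15 - 55\right)\right) + 6306} = \sqrt{\left(84 + 76 \left(-15 - 55\right)\right) + 6306} = \sqrt{\left(84 + 76 \left(-70\right)\right) + 6306} = \sqrt{\left(84 - 5320\right) + 6306} = \sqrt{-5236 + 6306} = \sqrt{1070}$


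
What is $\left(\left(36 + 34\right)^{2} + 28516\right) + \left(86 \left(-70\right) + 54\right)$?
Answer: $27450$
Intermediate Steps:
$\left(\left(36 + 34\right)^{2} + 28516\right) + \left(86 \left(-70\right) + 54\right) = \left(70^{2} + 28516\right) + \left(-6020 + 54\right) = \left(4900 + 28516\right) - 5966 = 33416 - 5966 = 27450$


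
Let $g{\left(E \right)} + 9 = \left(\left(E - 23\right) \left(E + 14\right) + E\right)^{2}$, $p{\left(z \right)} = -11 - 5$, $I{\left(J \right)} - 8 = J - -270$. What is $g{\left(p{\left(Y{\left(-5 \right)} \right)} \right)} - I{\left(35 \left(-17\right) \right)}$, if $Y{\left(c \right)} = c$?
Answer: $4152$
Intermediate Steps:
$I{\left(J \right)} = 278 + J$ ($I{\left(J \right)} = 8 + \left(J - -270\right) = 8 + \left(J + 270\right) = 8 + \left(270 + J\right) = 278 + J$)
$p{\left(z \right)} = -16$ ($p{\left(z \right)} = -11 - 5 = -16$)
$g{\left(E \right)} = -9 + \left(E + \left(-23 + E\right) \left(14 + E\right)\right)^{2}$ ($g{\left(E \right)} = -9 + \left(\left(E - 23\right) \left(E + 14\right) + E\right)^{2} = -9 + \left(\left(-23 + E\right) \left(14 + E\right) + E\right)^{2} = -9 + \left(E + \left(-23 + E\right) \left(14 + E\right)\right)^{2}$)
$g{\left(p{\left(Y{\left(-5 \right)} \right)} \right)} - I{\left(35 \left(-17\right) \right)} = \left(-9 + \left(322 - \left(-16\right)^{2} + 8 \left(-16\right)\right)^{2}\right) - \left(278 + 35 \left(-17\right)\right) = \left(-9 + \left(322 - 256 - 128\right)^{2}\right) - \left(278 - 595\right) = \left(-9 + \left(322 - 256 - 128\right)^{2}\right) - -317 = \left(-9 + \left(-62\right)^{2}\right) + 317 = \left(-9 + 3844\right) + 317 = 3835 + 317 = 4152$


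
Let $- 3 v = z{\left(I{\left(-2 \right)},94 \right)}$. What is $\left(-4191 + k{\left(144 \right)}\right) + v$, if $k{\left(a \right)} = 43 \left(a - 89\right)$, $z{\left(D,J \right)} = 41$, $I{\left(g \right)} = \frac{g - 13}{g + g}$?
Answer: $- \frac{5519}{3} \approx -1839.7$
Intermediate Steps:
$I{\left(g \right)} = \frac{-13 + g}{2 g}$
$v = - \frac{41}{3}$ ($v = \left(- \frac{1}{3}\right) 41 = - \frac{41}{3} \approx -13.667$)
$k{\left(a \right)} = -3827 + 43 a$ ($k{\left(a \right)} = 43 \left(-89 + a\right) = -3827 + 43 a$)
$\left(-4191 + k{\left(144 \right)}\right) + v = \left(-4191 + \left(-3827 + 43 \cdot 144\right)\right) - \frac{41}{3} = \left(-4191 + \left(-3827 + 6192\right)\right) - \frac{41}{3} = \left(-4191 + 2365\right) - \frac{41}{3} = -1826 - \frac{41}{3} = - \frac{5519}{3}$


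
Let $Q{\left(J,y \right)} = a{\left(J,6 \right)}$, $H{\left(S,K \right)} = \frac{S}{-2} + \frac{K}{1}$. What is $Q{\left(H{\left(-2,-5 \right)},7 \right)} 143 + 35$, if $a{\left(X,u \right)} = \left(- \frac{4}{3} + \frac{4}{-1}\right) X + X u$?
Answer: $- \frac{1039}{3} \approx -346.33$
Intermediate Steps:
$H{\left(S,K \right)} = K - \frac{S}{2}$ ($H{\left(S,K \right)} = S \left(- \frac{1}{2}\right) + K 1 = - \frac{S}{2} + K = K - \frac{S}{2}$)
$a{\left(X,u \right)} = - \frac{16 X}{3} + X u$ ($a{\left(X,u \right)} = \left(\left(-4\right) \frac{1}{3} + 4 \left(-1\right)\right) X + X u = \left(- \frac{4}{3} - 4\right) X + X u = - \frac{16 X}{3} + X u$)
$Q{\left(J,y \right)} = \frac{2 J}{3}$ ($Q{\left(J,y \right)} = \frac{J \left(-16 + 3 \cdot 6\right)}{3} = \frac{J \left(-16 + 18\right)}{3} = \frac{1}{3} J 2 = \frac{2 J}{3}$)
$Q{\left(H{\left(-2,-5 \right)},7 \right)} 143 + 35 = \frac{2 \left(-5 - -1\right)}{3} \cdot 143 + 35 = \frac{2 \left(-5 + 1\right)}{3} \cdot 143 + 35 = \frac{2}{3} \left(-4\right) 143 + 35 = \left(- \frac{8}{3}\right) 143 + 35 = - \frac{1144}{3} + 35 = - \frac{1039}{3}$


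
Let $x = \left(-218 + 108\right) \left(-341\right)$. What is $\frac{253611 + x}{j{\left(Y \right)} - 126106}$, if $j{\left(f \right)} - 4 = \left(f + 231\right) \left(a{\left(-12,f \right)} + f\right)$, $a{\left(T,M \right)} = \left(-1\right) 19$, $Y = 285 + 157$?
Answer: $\frac{291121}{158577} \approx 1.8358$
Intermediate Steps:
$Y = 442$
$a{\left(T,M \right)} = -19$
$j{\left(f \right)} = 4 + \left(-19 + f\right) \left(231 + f\right)$ ($j{\left(f \right)} = 4 + \left(f + 231\right) \left(-19 + f\right) = 4 + \left(231 + f\right) \left(-19 + f\right) = 4 + \left(-19 + f\right) \left(231 + f\right)$)
$x = 37510$ ($x = \left(-110\right) \left(-341\right) = 37510$)
$\frac{253611 + x}{j{\left(Y \right)} - 126106} = \frac{253611 + 37510}{\left(-4385 + 442^{2} + 212 \cdot 442\right) - 126106} = \frac{291121}{\left(-4385 + 195364 + 93704\right) - 126106} = \frac{291121}{284683 - 126106} = \frac{291121}{158577}$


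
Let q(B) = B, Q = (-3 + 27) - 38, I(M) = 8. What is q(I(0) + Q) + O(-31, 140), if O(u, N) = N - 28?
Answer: 106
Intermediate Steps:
O(u, N) = -28 + N
Q = -14 (Q = 24 - 38 = -14)
q(I(0) + Q) + O(-31, 140) = (8 - 14) + (-28 + 140) = -6 + 112 = 106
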